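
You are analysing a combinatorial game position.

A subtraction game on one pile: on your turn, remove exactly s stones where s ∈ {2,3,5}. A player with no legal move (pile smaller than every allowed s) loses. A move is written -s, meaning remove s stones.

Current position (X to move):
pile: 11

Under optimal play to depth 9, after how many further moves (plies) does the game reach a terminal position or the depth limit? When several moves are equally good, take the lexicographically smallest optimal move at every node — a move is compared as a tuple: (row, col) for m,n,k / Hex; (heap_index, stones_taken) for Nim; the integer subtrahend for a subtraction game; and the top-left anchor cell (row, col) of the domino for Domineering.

ply 1, X at 11 | -2=-1→9; -3=+1→8*; -5=-1→6
ply 2, O at 8 | -2=-1→6*; -3=-1→5; -5=-1→3
ply 3, X at 6 | -2=-1→4; -3=-1→3; -5=+1→1*
ply 4: 1 is terminal -1 (O); from 11 depth 9

PV length from [11]: 3 plies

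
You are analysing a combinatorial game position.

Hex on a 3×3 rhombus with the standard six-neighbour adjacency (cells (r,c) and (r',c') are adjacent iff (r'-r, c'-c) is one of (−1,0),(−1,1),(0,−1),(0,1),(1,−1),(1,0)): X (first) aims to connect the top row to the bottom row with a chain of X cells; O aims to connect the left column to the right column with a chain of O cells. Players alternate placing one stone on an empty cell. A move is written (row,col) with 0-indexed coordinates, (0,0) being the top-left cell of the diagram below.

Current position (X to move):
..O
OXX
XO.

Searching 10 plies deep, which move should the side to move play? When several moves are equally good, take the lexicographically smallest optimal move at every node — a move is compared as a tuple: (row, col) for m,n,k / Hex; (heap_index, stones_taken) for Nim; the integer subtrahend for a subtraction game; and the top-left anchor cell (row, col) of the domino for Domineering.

X's best at [..O/OXX/XO.]: (0,1)

ply 1, X at ..O/OXX/XO. | (0,0)=-1→X.O/OXX/XO.; (0,1)=+1→.XO/OXX/XO.*; (2,2)=-1→..O/OXX/XOX
ply 2: .XO/OXX/XO. is terminal -1 (O); from ..O/OXX/XO. depth 10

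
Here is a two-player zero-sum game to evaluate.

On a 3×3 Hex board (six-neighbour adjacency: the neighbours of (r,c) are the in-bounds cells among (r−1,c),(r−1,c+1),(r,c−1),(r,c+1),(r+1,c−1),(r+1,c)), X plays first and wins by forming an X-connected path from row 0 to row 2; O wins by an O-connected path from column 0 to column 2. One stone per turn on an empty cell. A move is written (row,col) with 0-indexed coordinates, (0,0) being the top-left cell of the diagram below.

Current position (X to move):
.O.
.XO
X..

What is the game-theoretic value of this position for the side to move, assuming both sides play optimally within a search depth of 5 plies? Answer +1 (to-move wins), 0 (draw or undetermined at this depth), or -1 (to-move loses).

[.O./.XO/X..] X move#1: (0,0):+1/XO./.XO/X..*, (0,2):+1/.OX/.XO/X.., (1,0):+1/.O./XXO/X.., (2,1):-1/.O./.XO/XX., (2,2):-1/.O./.XO/X.X
[XO./.XO/X..] O move#2: (0,2):-1/XOO/.XO/X..*, (1,0):-1/XO./OXO/X.., (2,1):-1/XO./.XO/XO., (2,2):-1/XO./.XO/X.O
[XOO/.XO/X..] X move#3: (1,0):+1/XOO/XXO/X..*, (2,1):-1/XOO/.XO/XX., (2,2):-1/XOO/.XO/X.X
[XOO/XXO/X..] end (terminal -1, O#4); searched .O./.XO/X.. to 5

value(.O./.XO/X.., X) = +1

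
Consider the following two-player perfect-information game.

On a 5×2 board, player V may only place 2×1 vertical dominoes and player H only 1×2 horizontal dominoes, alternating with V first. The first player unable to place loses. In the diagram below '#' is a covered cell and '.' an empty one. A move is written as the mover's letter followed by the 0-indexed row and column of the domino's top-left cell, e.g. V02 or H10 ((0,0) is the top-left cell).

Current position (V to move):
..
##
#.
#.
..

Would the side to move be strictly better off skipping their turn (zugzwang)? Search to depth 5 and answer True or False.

ply 1, V at ../##/#./#./.. | V21=-1→../##/##/##/..*; V31=-1→../##/#./##/.#
ply 2, H at ../##/##/##/.. | H00=+1→##/##/##/##/..*; H40=+1→../##/##/##/##
ply 3: ##/##/##/##/.. is terminal -1 (V); from ../##/#./#./.. depth 5
suppose V passes — search the same position with H to move:
pass> ply 1, H at ../##/#./#./.. | H00=-1→##/##/#./#./..; H40=+1→../##/#./#./##*
pass> ply 2, V at ../##/#./#./## | V21=-1→../##/##/##/##*
pass> ply 3, H at ../##/##/##/## | H00=+1→##/##/##/##/##*
pass> ply 4: ##/##/##/##/## is terminal -1 (V); from ../##/#./#./.. depth 5
for V: play -1, pass -1

zugzwang(../##/#./#./.., V) = False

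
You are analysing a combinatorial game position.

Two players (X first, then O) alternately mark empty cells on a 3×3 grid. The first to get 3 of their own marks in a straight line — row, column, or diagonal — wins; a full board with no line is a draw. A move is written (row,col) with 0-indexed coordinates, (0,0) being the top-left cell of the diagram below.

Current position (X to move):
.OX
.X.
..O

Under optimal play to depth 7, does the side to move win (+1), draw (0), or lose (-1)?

value(.OX/.X./..O, X) = +1

[.OX/.X./..O] X move#1: (0,0):+0/XOX/.X./..O, (1,0):+1/.OX/XX./..O*, (1,2):+1/.OX/.XX/..O, (2,0):+1/.OX/.X./X.O, (2,1):+0/.OX/.X./.XO
[.OX/XX./..O] O move#2: (0,0):-1/OOX/XX./..O*, (1,2):-1/.OX/XXO/..O, (2,0):-1/.OX/XX./O.O, (2,1):-1/.OX/XX./.OO
[OOX/XX./..O] X move#3: (1,2):+1/OOX/XXX/..O*, (2,0):+1/OOX/XX./X.O, (2,1):+1/OOX/XX./.XO
[OOX/XXX/..O] end (terminal -1, O#4); searched .OX/.X./..O to 7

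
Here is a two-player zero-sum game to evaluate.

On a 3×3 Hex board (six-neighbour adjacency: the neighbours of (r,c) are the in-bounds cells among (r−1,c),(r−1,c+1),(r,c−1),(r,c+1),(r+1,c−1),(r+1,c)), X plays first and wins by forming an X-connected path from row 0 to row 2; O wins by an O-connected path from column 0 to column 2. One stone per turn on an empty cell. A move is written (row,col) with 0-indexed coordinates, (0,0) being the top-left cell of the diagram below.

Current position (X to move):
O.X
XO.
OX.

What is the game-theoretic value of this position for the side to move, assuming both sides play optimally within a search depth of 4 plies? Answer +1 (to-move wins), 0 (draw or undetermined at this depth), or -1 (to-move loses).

ply 1, X at O.X/XO./OX. | (0,1)=-1→OXX/XO./OX.; (1,2)=+1→O.X/XOX/OX.*; (2,2)=-1→O.X/XO./OXX
ply 2: O.X/XOX/OX. is terminal -1 (O); from O.X/XO./OX. depth 4

value(O.X/XO./OX., X) = +1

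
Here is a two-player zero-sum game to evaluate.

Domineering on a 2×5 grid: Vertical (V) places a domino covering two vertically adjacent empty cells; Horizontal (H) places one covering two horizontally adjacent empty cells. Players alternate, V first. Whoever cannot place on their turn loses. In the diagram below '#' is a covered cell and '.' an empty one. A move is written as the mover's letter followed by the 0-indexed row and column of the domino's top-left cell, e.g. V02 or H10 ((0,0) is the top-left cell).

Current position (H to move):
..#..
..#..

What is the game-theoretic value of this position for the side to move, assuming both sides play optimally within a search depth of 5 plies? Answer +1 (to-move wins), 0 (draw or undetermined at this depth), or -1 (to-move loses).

p1 H@[..#../..#..]: H00[###../..#..]-1* H03[..###/..#..]-1 H10[..#../###..]-1 H13[..#../..###]-1
p2 V@[###../..#..]: V03[####./..##.]+1* V04[###.#/..#.#]+1
p3 H@[####./..##.]: H10[####./####.]-1*
p4 V@[####./####.]: V04[#####/#####]+1*
p5 H@[#####/#####] terminal -1; root [..#../..#..] d5

value(..#../..#.., H) = -1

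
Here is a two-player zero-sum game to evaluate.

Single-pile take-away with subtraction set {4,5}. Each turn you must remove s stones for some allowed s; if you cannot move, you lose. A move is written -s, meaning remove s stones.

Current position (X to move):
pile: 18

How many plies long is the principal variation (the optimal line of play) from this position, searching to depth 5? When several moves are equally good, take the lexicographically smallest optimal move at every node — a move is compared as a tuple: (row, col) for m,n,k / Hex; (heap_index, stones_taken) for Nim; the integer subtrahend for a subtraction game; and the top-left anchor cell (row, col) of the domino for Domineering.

ply 1, X at 18 | -4=-1→14*; -5=-1→13
ply 2, O at 14 | -4=+1→10*; -5=+1→9
ply 3, X at 10 | -4=-1→6*; -5=-1→5
ply 4, O at 6 | -4=+1→2*; -5=+1→1
ply 5: 2 is terminal -1 (X); from 18 depth 5

PV length from [18]: 4 plies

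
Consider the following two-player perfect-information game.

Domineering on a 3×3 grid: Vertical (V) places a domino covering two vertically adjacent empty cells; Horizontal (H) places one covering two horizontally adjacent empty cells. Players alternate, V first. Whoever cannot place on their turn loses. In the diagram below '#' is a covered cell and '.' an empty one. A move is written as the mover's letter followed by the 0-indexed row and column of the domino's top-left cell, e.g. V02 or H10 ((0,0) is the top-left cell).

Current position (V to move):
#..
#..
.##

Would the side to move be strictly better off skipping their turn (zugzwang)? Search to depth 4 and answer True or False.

ply 1, V at #../#../.## | V01=+1→##./##./.##*; V02=+1→#.#/#.#/.##
ply 2: ##./##./.## is terminal -1 (H); from #../#../.## depth 4
pass branch (H moves first from the same position):
  | ply 1, H at #../#../.## | H01=+1→###/#../.##*; H11=+1→#../###/.##
  | ply 2: ###/#../.## is terminal -1 (V); from #../#../.## depth 4
V moving scores +1; V passing scores -1

zugzwang(#../#../.##, V) = False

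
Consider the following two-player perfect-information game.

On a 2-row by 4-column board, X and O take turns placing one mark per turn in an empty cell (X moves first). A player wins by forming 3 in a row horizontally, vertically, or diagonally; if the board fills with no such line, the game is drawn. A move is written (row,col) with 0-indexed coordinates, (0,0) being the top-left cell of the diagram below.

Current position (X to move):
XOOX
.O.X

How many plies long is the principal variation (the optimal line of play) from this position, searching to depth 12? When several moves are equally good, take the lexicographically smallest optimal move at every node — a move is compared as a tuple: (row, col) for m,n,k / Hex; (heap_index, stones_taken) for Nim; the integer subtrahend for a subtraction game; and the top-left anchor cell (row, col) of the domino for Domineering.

ply 1, X at XOOX/.O.X | (1,0)=+0→XOOX/XO.X*; (1,2)=+0→XOOX/.OXX
ply 2, O at XOOX/XO.X | (1,2)=+0→XOOX/XOOX*
ply 3: XOOX/XOOX is terminal +0 (X); from XOOX/.O.X depth 12

PV length from [XOOX/.O.X]: 2 plies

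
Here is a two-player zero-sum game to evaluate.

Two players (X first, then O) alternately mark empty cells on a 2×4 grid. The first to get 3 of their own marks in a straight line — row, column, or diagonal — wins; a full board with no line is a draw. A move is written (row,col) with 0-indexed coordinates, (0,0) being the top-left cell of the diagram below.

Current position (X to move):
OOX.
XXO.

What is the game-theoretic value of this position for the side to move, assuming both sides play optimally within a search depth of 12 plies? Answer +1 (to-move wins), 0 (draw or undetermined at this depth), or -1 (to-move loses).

value(OOX./XXO., X) = 0

[OOX./XXO.] X move#1: (0,3):+0/OOXX/XXO.*, (1,3):+0/OOX./XXOX
[OOXX/XXO.] O move#2: (1,3):+0/OOXX/XXOO*
[OOXX/XXOO] end (terminal +0, X#3); searched OOX./XXO. to 12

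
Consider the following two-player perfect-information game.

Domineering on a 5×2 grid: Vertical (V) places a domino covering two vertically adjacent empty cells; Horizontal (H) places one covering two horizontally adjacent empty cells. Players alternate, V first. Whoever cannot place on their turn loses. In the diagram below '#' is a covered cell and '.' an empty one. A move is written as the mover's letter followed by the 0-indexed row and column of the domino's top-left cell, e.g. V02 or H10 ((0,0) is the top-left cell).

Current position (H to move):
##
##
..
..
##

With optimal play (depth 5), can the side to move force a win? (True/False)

[##/##/../../##] H move#1: H20:+1/##/##/##/../##*, H30:+1/##/##/../##/##
[##/##/##/../##] end (terminal -1, V#2); searched ##/##/../../## to 5

H winning at [##/##/../../##]: True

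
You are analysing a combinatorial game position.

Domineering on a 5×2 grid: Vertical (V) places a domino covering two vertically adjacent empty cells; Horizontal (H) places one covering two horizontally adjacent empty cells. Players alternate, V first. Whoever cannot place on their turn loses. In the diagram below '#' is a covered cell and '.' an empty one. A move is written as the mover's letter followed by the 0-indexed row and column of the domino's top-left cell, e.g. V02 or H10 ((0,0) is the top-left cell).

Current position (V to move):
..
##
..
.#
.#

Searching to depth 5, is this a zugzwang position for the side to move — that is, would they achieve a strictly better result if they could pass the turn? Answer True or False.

p1 V@[../##/../.#/.#]: V20[../##/#./##/.#]-1* V30[../##/../##/##]-1
p2 H@[../##/#./##/.#]: H00[##/##/#./##/.#]+1*
p3 V@[##/##/#./##/.#] terminal -1; root [../##/../.#/.#] d5
pass branch (H moves first from the same position):
  | p1 H@[../##/../.#/.#]: H00[##/##/../.#/.#]-1 H20[../##/##/.#/.#]+1*
  | p2 V@[../##/##/.#/.#]: V30[../##/##/##/##]-1*
  | p3 H@[../##/##/##/##]: H00[##/##/##/##/##]+1*
  | p4 V@[##/##/##/##/##] terminal -1; root [../##/../.#/.#] d5
V moving scores -1; V passing scores -1

zugzwang(../##/../.#/.#, V) = False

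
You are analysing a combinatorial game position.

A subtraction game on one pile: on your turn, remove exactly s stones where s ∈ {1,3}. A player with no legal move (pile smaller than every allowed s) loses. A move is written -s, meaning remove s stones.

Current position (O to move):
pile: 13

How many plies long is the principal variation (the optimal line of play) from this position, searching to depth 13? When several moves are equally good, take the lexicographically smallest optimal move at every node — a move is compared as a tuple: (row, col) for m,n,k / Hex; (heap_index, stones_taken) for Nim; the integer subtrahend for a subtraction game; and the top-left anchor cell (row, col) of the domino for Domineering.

PV length from [13]: 13 plies

[13] O move#1: -1:+1/12*, -3:+1/10
[12] X move#2: -1:-1/11*, -3:-1/9
[11] O move#3: -1:+1/10*, -3:+1/8
[10] X move#4: -1:-1/9*, -3:-1/7
[9] O move#5: -1:+1/8*, -3:+1/6
[8] X move#6: -1:-1/7*, -3:-1/5
[7] O move#7: -1:+1/6*, -3:+1/4
[6] X move#8: -1:-1/5*, -3:-1/3
[5] O move#9: -1:+1/4*, -3:+1/2
[4] X move#10: -1:-1/3*, -3:-1/1
[3] O move#11: -1:+1/2*, -3:+1/0
[2] X move#12: -1:-1/1*
[1] O move#13: -1:+1/0*
[0] end (terminal -1, X#14); searched 13 to 13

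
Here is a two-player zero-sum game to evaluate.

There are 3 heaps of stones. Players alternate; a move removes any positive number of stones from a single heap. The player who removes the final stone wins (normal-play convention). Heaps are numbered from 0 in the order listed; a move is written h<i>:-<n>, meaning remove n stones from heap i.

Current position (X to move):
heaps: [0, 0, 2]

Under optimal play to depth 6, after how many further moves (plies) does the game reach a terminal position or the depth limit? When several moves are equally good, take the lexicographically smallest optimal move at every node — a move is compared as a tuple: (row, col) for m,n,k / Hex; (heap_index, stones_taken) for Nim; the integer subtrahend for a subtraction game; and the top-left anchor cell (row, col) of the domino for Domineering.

PV length from [(0,0,2)]: 1 ply

ply 1, X at (0,0,2) | h2:-1=-1→(0,0,1); h2:-2=+1→(0,0,0)*
ply 2: (0,0,0) is terminal -1 (O); from (0,0,2) depth 6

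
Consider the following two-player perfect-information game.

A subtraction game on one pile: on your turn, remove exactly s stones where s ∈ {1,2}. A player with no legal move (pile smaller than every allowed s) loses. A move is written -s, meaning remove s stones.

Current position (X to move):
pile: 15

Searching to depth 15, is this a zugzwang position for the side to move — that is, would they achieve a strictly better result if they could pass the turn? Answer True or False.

zugzwang(15, X) = True

p1 X@[15]: -1[14]-1* -2[13]-1
p2 O@[14]: -1[13]-1 -2[12]+1*
p3 X@[12]: -1[11]-1* -2[10]-1
p4 O@[11]: -1[10]-1 -2[9]+1*
p5 X@[9]: -1[8]-1* -2[7]-1
p6 O@[8]: -1[7]-1 -2[6]+1*
p7 X@[6]: -1[5]-1* -2[4]-1
p8 O@[5]: -1[4]-1 -2[3]+1*
p9 X@[3]: -1[2]-1* -2[1]-1
p10 O@[2]: -1[1]-1 -2[0]+1*
p11 X@[0] terminal -1; root [15] d15
if X skipped the turn, O would face:
~ p1 O@[15]: -1[14]-1* -2[13]-1
~ p2 X@[14]: -1[13]-1 -2[12]+1*
~ p3 O@[12]: -1[11]-1* -2[10]-1
~ p4 X@[11]: -1[10]-1 -2[9]+1*
~ p5 O@[9]: -1[8]-1* -2[7]-1
~ p6 X@[8]: -1[7]-1 -2[6]+1*
~ p7 O@[6]: -1[5]-1* -2[4]-1
~ p8 X@[5]: -1[4]-1 -2[3]+1*
~ p9 O@[3]: -1[2]-1* -2[1]-1
~ p10 X@[2]: -1[1]-1 -2[0]+1*
~ p11 O@[0] terminal -1; root [15] d15
compare (X): move=-1 vs pass=+1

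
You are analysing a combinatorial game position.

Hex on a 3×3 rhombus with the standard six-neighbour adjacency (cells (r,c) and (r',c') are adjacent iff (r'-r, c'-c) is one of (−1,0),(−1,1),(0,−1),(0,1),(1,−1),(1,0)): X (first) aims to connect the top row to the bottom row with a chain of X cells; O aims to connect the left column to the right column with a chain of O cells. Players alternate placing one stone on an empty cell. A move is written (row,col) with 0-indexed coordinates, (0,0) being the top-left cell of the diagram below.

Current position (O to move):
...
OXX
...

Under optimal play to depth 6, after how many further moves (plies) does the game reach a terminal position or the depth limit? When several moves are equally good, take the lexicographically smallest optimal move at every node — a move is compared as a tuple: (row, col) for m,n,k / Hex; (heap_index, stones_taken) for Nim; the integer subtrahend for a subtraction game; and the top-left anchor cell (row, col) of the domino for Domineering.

[.../OXX/...] O move#1: (0,0):-1/O../OXX/...*, (0,1):-1/.O./OXX/..., (0,2):-1/..O/OXX/..., (2,0):-1/.../OXX/O.., (2,1):-1/.../OXX/.O., (2,2):-1/.../OXX/..O
[O../OXX/...] X move#2: (0,1):+1/OX./OXX/...*, (0,2):+1/O.X/OXX/..., (2,0):+1/O../OXX/X.., (2,1):+1/O../OXX/.X., (2,2):+1/O../OXX/..X
[OX./OXX/...] O move#3: (0,2):-1/OXO/OXX/...*, (2,0):-1/OX./OXX/O.., (2,1):-1/OX./OXX/.O., (2,2):-1/OX./OXX/..O
[OXO/OXX/...] X move#4: (2,0):+1/OXO/OXX/X..*, (2,1):+1/OXO/OXX/.X., (2,2):+1/OXO/OXX/..X
[OXO/OXX/X..] end (terminal -1, O#5); searched .../OXX/... to 6

PV length from [.../OXX/...]: 4 plies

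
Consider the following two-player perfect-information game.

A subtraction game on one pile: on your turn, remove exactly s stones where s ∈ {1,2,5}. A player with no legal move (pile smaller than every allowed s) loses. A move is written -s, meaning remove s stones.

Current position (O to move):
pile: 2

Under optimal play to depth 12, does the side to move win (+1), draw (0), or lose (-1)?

[2] O move#1: -1:-1/1, -2:+1/0*
[0] end (terminal -1, X#2); searched 2 to 12

value(2, O) = +1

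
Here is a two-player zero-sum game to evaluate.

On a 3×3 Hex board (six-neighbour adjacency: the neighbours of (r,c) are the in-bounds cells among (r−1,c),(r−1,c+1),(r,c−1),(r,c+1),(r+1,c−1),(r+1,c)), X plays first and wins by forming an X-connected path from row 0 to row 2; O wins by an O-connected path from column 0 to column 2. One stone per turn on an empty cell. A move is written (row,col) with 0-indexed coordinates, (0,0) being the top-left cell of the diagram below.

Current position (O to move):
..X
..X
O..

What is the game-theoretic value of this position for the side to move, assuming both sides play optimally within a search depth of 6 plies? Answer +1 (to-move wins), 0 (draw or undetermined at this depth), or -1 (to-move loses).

p1 O@[..X/..X/O..]: (0,0)[O.X/..X/O..]-1* (0,1)[.OX/..X/O..]-1 (1,0)[..X/O.X/O..]-1 (1,1)[..X/.OX/O..]-1 (2,1)[..X/..X/OO.]-1 (2,2)[..X/..X/O.O]-1
p2 X@[O.X/..X/O..]: (0,1)[OXX/..X/O..]+1* (1,0)[O.X/X.X/O..]+1 (1,1)[O.X/.XX/O..]+1 (2,1)[O.X/..X/OX.]+1 (2,2)[O.X/..X/O.X]+1
p3 O@[OXX/..X/O..]: (1,0)[OXX/O.X/O..]-1* (1,1)[OXX/.OX/O..]-1 (2,1)[OXX/..X/OO.]-1 (2,2)[OXX/..X/O.O]-1
p4 X@[OXX/O.X/O..]: (1,1)[OXX/OXX/O..]+1* (2,1)[OXX/O.X/OX.]+1 (2,2)[OXX/O.X/O.X]+1
p5 O@[OXX/OXX/O..]: (2,1)[OXX/OXX/OO.]-1* (2,2)[OXX/OXX/O.O]-1
p6 X@[OXX/OXX/OO.]: (2,2)[OXX/OXX/OOX]+1*
p7 O@[OXX/OXX/OOX] terminal -1; root [..X/..X/O..] d6

value(..X/..X/O.., O) = -1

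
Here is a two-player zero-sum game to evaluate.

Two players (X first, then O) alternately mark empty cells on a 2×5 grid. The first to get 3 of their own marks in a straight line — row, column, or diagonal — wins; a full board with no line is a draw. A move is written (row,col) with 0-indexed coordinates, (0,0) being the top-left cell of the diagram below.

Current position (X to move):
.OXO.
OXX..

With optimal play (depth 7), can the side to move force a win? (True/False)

ply 1, X at .OXO./OXX.. | (0,0)=+0→XOXO./OXX..; (0,4)=+0→.OXOX/OXX..; (1,3)=+1→.OXO./OXXX.*; (1,4)=+0→.OXO./OXX.X
ply 2: .OXO./OXXX. is terminal -1 (O); from .OXO./OXX.. depth 7

X winning at [.OXO./OXX..]: True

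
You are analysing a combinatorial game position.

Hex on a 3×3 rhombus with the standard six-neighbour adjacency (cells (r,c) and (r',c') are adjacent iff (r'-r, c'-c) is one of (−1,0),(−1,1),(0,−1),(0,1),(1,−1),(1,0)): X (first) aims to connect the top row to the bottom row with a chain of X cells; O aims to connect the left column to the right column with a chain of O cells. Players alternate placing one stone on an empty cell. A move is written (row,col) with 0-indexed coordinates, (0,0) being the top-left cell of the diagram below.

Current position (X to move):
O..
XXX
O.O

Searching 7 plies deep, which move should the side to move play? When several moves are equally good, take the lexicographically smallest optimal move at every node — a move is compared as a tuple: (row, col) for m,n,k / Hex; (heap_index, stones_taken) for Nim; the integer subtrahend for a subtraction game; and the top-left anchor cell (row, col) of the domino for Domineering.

ply 1, X at O../XXX/O.O | (0,1)=-1→OX./XXX/O.O; (0,2)=-1→O.X/XXX/O.O; (2,1)=+1→O../XXX/OXO*
ply 2, O at O../XXX/OXO | (0,1)=-1→OO./XXX/OXO*; (0,2)=-1→O.O/XXX/OXO
ply 3, X at OO./XXX/OXO | (0,2)=+1→OOX/XXX/OXO*
ply 4: OOX/XXX/OXO is terminal -1 (O); from O../XXX/O.O depth 7

X's best at [O../XXX/O.O]: (2,1)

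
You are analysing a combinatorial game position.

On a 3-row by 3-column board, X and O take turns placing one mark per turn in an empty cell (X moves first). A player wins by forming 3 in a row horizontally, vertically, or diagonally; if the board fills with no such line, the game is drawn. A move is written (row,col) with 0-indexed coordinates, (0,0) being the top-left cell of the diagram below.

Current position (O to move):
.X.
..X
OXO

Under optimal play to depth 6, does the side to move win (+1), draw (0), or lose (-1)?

value(.X./..X/OXO, O) = +1

[.X./..X/OXO] O move#1: (0,0):-1/OX./..X/OXO, (0,2):-1/.XO/..X/OXO, (1,0):-1/.X./O.X/OXO, (1,1):+1/.X./.OX/OXO*
[.X./.OX/OXO] X move#2: (0,0):-1/XX./.OX/OXO*, (0,2):-1/.XX/.OX/OXO, (1,0):-1/.X./XOX/OXO
[XX./.OX/OXO] O move#3: (0,2):+1/XXO/.OX/OXO*, (1,0):-1/XX./OOX/OXO
[XXO/.OX/OXO] end (terminal -1, X#4); searched .X./..X/OXO to 6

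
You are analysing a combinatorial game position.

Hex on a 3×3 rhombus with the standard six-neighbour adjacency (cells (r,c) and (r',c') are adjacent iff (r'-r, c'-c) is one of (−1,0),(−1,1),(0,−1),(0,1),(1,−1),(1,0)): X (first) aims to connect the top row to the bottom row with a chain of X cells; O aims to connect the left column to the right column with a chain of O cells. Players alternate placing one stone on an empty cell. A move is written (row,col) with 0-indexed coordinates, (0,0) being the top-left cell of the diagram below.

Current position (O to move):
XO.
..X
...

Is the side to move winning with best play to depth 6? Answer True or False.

O winning at [XO./..X/...]: False

p1 O@[XO./..X/...]: (0,2)[XOO/..X/...]-1* (1,0)[XO./O.X/...]-1 (1,1)[XO./.OX/...]-1 (2,0)[XO./..X/O..]-1 (2,1)[XO./..X/.O.]-1 (2,2)[XO./..X/..O]-1
p2 X@[XOO/..X/...]: (1,0)[XOO/X.X/...]+1* (1,1)[XOO/.XX/...]-1 (2,0)[XOO/..X/X..]-1 (2,1)[XOO/..X/.X.]-1 (2,2)[XOO/..X/..X]-1
p3 O@[XOO/X.X/...]: (1,1)[XOO/XOX/...]-1* (2,0)[XOO/X.X/O..]-1 (2,1)[XOO/X.X/.O.]-1 (2,2)[XOO/X.X/..O]-1
p4 X@[XOO/XOX/...]: (2,0)[XOO/XOX/X..]+1* (2,1)[XOO/XOX/.X.]-1 (2,2)[XOO/XOX/..X]-1
p5 O@[XOO/XOX/X..] terminal -1; root [XO./..X/...] d6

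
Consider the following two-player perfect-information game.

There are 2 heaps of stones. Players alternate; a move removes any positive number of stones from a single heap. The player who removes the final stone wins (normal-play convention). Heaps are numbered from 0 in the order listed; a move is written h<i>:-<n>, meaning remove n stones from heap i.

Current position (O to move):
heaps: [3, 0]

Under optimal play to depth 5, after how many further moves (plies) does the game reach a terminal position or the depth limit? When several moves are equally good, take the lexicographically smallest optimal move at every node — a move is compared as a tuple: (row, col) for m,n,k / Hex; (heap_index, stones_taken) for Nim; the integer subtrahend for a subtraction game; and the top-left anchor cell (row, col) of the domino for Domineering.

PV length from [(3,0)]: 1 ply

p1 O@[(3,0)]: h0:-1[(2,0)]-1 h0:-2[(1,0)]-1 h0:-3[(0,0)]+1*
p2 X@[(0,0)] terminal -1; root [(3,0)] d5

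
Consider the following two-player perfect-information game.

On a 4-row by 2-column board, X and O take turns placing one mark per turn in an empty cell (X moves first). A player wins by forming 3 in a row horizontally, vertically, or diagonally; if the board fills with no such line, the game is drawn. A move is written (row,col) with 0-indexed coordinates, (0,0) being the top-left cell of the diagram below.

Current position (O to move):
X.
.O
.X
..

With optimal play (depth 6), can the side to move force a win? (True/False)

p1 O@[X./.O/.X/..]: (0,1)[XO/.O/.X/..]+0* (1,0)[X./OO/.X/..]+0 (2,0)[X./.O/OX/..]+0 (3,0)[X./.O/.X/O.]+0 (3,1)[X./.O/.X/.O]+0
p2 X@[XO/.O/.X/..]: (1,0)[XO/XO/.X/..]+0* (2,0)[XO/.O/XX/..]+0 (3,0)[XO/.O/.X/X.]+0 (3,1)[XO/.O/.X/.X]+0
p3 O@[XO/XO/.X/..]: (2,0)[XO/XO/OX/..]+0* (3,0)[XO/XO/.X/O.]-1 (3,1)[XO/XO/.X/.O]-1
p4 X@[XO/XO/OX/..]: (3,0)[XO/XO/OX/X.]+0* (3,1)[XO/XO/OX/.X]+0
p5 O@[XO/XO/OX/X.]: (3,1)[XO/XO/OX/XO]+0*
p6 X@[XO/XO/OX/XO] terminal +0; root [X./.O/.X/..] d6

O winning at [X./.O/.X/..]: False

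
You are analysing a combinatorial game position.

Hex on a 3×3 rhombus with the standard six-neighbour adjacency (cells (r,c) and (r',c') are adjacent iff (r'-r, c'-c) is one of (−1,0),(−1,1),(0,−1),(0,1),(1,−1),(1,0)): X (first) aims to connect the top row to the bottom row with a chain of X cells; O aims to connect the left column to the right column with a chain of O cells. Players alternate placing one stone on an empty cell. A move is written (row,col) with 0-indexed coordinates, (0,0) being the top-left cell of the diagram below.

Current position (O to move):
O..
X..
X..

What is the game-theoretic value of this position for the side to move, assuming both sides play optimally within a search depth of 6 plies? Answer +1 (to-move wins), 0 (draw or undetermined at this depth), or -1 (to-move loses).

value(O../X../X.., O) = -1

ply 1, O at O../X../X.. | (0,1)=-1→OO./X../X..*; (0,2)=-1→O.O/X../X..; (1,1)=-1→O../XO./X..; (1,2)=-1→O../X.O/X..; (2,1)=-1→O../X../XO.; (2,2)=-1→O../X../X.O
ply 2, X at OO./X../X.. | (0,2)=+1→OOX/X../X..*; (1,1)=-1→OO./XX./X..; (1,2)=-1→OO./X.X/X..; (2,1)=-1→OO./X../XX.; (2,2)=-1→OO./X../X.X
ply 3, O at OOX/X../X.. | (1,1)=-1→OOX/XO./X..*; (1,2)=-1→OOX/X.O/X..; (2,1)=-1→OOX/X../XO.; (2,2)=-1→OOX/X../X.O
ply 4, X at OOX/XO./X.. | (1,2)=+1→OOX/XOX/X..*; (2,1)=-1→OOX/XO./XX.; (2,2)=-1→OOX/XO./X.X
ply 5, O at OOX/XOX/X.. | (2,1)=-1→OOX/XOX/XO.*; (2,2)=-1→OOX/XOX/X.O
ply 6, X at OOX/XOX/XO. | (2,2)=+1→OOX/XOX/XOX*
ply 7: OOX/XOX/XOX is terminal -1 (O); from O../X../X.. depth 6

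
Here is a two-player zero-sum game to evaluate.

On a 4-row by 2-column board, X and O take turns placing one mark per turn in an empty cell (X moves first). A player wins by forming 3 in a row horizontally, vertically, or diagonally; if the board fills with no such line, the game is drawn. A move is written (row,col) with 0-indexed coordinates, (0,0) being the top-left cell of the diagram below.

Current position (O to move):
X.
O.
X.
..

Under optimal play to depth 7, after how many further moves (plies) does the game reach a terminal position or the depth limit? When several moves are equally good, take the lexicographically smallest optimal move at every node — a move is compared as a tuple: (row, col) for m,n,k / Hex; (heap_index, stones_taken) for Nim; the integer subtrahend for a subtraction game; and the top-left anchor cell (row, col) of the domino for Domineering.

[X./O./X./..] O move#1: (0,1):+0/XO/O./X./..*, (1,1):+0/X./OO/X./.., (2,1):+0/X./O./XO/.., (3,0):+0/X./O./X./O., (3,1):+0/X./O./X./.O
[XO/O./X./..] X move#2: (1,1):+0/XO/OX/X./..*, (2,1):+0/XO/O./XX/.., (3,0):+0/XO/O./X./X., (3,1):+0/XO/O./X./.X
[XO/OX/X./..] O move#3: (2,1):+0/XO/OX/XO/..*, (3,0):+0/XO/OX/X./O., (3,1):+0/XO/OX/X./.O
[XO/OX/XO/..] X move#4: (3,0):+0/XO/OX/XO/X.*, (3,1):+0/XO/OX/XO/.X
[XO/OX/XO/X.] O move#5: (3,1):+0/XO/OX/XO/XO*
[XO/OX/XO/XO] end (terminal +0, X#6); searched X./O./X./.. to 7

PV length from [X./O./X./..]: 5 plies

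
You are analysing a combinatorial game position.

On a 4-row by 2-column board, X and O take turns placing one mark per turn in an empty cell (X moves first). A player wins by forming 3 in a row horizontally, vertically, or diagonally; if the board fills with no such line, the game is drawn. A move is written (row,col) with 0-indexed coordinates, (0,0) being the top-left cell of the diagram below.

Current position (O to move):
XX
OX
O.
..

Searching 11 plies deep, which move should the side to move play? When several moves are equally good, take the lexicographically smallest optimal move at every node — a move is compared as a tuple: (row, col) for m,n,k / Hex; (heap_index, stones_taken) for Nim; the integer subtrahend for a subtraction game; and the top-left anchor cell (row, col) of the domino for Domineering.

ply 1, O at XX/OX/O./.. | (2,1)=+0→XX/OX/OO/..; (3,0)=+1→XX/OX/O./O.*; (3,1)=-1→XX/OX/O./.O
ply 2: XX/OX/O./O. is terminal -1 (X); from XX/OX/O./.. depth 11

O's best at [XX/OX/O./..]: (3,0)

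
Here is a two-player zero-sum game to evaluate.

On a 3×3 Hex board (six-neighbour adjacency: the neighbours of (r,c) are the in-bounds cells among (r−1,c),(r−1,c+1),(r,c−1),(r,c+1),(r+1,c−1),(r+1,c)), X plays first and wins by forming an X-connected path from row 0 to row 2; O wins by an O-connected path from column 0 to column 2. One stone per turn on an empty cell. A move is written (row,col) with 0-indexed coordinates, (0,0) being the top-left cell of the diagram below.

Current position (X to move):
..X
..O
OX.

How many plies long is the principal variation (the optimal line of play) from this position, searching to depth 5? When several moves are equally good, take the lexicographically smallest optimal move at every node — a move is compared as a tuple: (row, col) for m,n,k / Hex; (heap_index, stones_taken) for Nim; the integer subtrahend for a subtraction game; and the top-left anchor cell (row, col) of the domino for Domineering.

PV length from [..X/..O/OX.]: 1 ply

ply 1, X at ..X/..O/OX. | (0,0)=-1→X.X/..O/OX.; (0,1)=-1→.XX/..O/OX.; (1,0)=-1→..X/X.O/OX.; (1,1)=+1→..X/.XO/OX.*; (2,2)=-1→..X/..O/OXX
ply 2: ..X/.XO/OX. is terminal -1 (O); from ..X/..O/OX. depth 5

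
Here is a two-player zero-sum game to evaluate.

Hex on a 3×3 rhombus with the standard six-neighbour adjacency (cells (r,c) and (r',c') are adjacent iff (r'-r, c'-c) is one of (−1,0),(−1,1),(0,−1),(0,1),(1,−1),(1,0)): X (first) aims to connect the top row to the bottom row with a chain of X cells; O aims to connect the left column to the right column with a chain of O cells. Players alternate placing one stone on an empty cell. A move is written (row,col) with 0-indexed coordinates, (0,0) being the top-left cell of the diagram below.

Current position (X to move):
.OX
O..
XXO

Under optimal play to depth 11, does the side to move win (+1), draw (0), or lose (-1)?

value(.OX/O../XXO, X) = +1

p1 X@[.OX/O../XXO]: (0,0)[XOX/O../XXO]+1* (1,1)[.OX/OX./XXO]+1 (1,2)[.OX/O.X/XXO]+1
p2 O@[XOX/O../XXO]: (1,1)[XOX/OO./XXO]-1* (1,2)[XOX/O.O/XXO]-1
p3 X@[XOX/OO./XXO]: (1,2)[XOX/OOX/XXO]+1*
p4 O@[XOX/OOX/XXO] terminal -1; root [.OX/O../XXO] d11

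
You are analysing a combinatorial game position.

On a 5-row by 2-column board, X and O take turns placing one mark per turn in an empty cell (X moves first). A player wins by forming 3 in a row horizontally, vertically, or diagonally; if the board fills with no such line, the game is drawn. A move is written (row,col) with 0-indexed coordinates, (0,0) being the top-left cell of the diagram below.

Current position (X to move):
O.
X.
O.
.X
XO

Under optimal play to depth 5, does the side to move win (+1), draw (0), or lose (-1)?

[O./X./O./.X/XO] X move#1: (0,1):+0/OX/X./O./.X/XO*, (1,1):+0/O./XX/O./.X/XO, (2,1):+0/O./X./OX/.X/XO, (3,0):+0/O./X./O./XX/XO
[OX/X./O./.X/XO] O move#2: (1,1):+0/OX/XO/O./.X/XO*, (2,1):+0/OX/X./OO/.X/XO, (3,0):+0/OX/X./O./OX/XO
[OX/XO/O./.X/XO] X move#3: (2,1):+0/OX/XO/OX/.X/XO*, (3,0):+0/OX/XO/O./XX/XO
[OX/XO/OX/.X/XO] O move#4: (3,0):+0/OX/XO/OX/OX/XO*
[OX/XO/OX/OX/XO] end (terminal +0, X#5); searched O./X./O./.X/XO to 5

value(O./X./O./.X/XO, X) = 0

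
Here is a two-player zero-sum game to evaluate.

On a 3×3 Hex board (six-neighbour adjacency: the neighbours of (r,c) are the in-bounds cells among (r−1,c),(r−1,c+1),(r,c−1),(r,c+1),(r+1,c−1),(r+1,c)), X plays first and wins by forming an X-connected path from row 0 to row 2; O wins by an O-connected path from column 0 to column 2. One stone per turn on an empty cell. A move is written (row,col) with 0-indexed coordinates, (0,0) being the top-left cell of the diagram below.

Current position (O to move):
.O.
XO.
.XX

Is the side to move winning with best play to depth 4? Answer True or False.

O winning at [.O./XO./.XX]: True

p1 O@[.O./XO./.XX]: (0,0)[OO./XO./.XX]+1* (0,2)[.OO/XO./.XX]+1 (1,2)[.O./XOO/.XX]+1 (2,0)[.O./XO./OXX]+1
p2 X@[OO./XO./.XX]: (0,2)[OOX/XO./.XX]-1* (1,2)[OO./XOX/.XX]-1 (2,0)[OO./XO./XXX]-1
p3 O@[OOX/XO./.XX]: (1,2)[OOX/XOO/.XX]+1* (2,0)[OOX/XO./OXX]-1
p4 X@[OOX/XOO/.XX] terminal -1; root [.O./XO./.XX] d4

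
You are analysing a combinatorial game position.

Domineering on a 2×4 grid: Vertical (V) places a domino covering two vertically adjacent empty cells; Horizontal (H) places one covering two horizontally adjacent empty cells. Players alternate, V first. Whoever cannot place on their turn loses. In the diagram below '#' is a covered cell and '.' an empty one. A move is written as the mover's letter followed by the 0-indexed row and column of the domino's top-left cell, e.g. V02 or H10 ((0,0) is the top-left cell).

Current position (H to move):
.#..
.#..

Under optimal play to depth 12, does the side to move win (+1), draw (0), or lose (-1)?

value(.#../.#.., H) = +1

[.#../.#..] H move#1: H02:+1/.###/.#..*, H12:+1/.#../.###
[.###/.#..] V move#2: V00:-1/####/##..*
[####/##..] H move#3: H12:+1/####/####*
[####/####] end (terminal -1, V#4); searched .#../.#.. to 12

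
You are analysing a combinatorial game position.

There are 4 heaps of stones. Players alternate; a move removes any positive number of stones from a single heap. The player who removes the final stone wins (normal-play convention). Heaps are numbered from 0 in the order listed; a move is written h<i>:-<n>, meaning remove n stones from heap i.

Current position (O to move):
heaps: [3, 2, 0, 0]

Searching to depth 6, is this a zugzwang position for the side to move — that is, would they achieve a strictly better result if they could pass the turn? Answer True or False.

ply 1, O at (3,2,0,0) | h0:-1=+1→(2,2,0,0)*; h0:-2=-1→(1,2,0,0); h0:-3=-1→(0,2,0,0); h1:-1=-1→(3,1,0,0); h1:-2=-1→(3,0,0,0)
ply 2, X at (2,2,0,0) | h0:-1=-1→(1,2,0,0)*; h0:-2=-1→(0,2,0,0); h1:-1=-1→(2,1,0,0); h1:-2=-1→(2,0,0,0)
ply 3, O at (1,2,0,0) | h0:-1=-1→(0,2,0,0); h1:-1=+1→(1,1,0,0)*; h1:-2=-1→(1,0,0,0)
ply 4, X at (1,1,0,0) | h0:-1=-1→(0,1,0,0)*; h1:-1=-1→(1,0,0,0)
ply 5, O at (0,1,0,0) | h1:-1=+1→(0,0,0,0)*
ply 6: (0,0,0,0) is terminal -1 (X); from (3,2,0,0) depth 6
suppose O passes — search the same position with X to move:
pass> ply 1, X at (3,2,0,0) | h0:-1=+1→(2,2,0,0)*; h0:-2=-1→(1,2,0,0); h0:-3=-1→(0,2,0,0); h1:-1=-1→(3,1,0,0); h1:-2=-1→(3,0,0,0)
pass> ply 2, O at (2,2,0,0) | h0:-1=-1→(1,2,0,0)*; h0:-2=-1→(0,2,0,0); h1:-1=-1→(2,1,0,0); h1:-2=-1→(2,0,0,0)
pass> ply 3, X at (1,2,0,0) | h0:-1=-1→(0,2,0,0); h1:-1=+1→(1,1,0,0)*; h1:-2=-1→(1,0,0,0)
pass> ply 4, O at (1,1,0,0) | h0:-1=-1→(0,1,0,0)*; h1:-1=-1→(1,0,0,0)
pass> ply 5, X at (0,1,0,0) | h1:-1=+1→(0,0,0,0)*
pass> ply 6: (0,0,0,0) is terminal -1 (O); from (3,2,0,0) depth 6
for O: play +1, pass -1

zugzwang((3,2,0,0), O) = False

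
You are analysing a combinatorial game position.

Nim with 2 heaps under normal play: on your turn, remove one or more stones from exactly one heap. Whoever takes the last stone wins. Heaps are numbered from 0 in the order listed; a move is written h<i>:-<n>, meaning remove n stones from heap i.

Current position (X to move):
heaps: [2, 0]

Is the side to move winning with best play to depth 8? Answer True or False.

X winning at [(2,0)]: True

p1 X@[(2,0)]: h0:-1[(1,0)]-1 h0:-2[(0,0)]+1*
p2 O@[(0,0)] terminal -1; root [(2,0)] d8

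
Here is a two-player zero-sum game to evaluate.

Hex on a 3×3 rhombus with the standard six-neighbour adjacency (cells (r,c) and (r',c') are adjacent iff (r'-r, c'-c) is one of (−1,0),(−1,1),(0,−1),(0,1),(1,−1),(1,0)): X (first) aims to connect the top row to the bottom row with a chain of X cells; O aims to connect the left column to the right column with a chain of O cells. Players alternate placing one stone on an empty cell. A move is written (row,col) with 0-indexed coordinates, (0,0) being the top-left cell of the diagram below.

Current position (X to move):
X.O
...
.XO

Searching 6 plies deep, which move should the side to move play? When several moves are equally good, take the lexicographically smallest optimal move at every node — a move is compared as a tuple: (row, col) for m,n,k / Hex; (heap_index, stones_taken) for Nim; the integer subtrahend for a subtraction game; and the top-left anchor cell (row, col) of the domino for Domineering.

X's best at [X.O/.../.XO]: (1,0)

p1 X@[X.O/.../.XO]: (0,1)[XXO/.../.XO]-1 (1,0)[X.O/X../.XO]+1* (1,1)[X.O/.X./.XO]+1 (1,2)[X.O/..X/.XO]-1 (2,0)[X.O/.../XXO]-1
p2 O@[X.O/X../.XO]: (0,1)[XOO/X../.XO]-1* (1,1)[X.O/XO./.XO]-1 (1,2)[X.O/X.O/.XO]-1 (2,0)[X.O/X../OXO]-1
p3 X@[XOO/X../.XO]: (1,1)[XOO/XX./.XO]+1* (1,2)[XOO/X.X/.XO]+1 (2,0)[XOO/X../XXO]+1
p4 O@[XOO/XX./.XO] terminal -1; root [X.O/.../.XO] d6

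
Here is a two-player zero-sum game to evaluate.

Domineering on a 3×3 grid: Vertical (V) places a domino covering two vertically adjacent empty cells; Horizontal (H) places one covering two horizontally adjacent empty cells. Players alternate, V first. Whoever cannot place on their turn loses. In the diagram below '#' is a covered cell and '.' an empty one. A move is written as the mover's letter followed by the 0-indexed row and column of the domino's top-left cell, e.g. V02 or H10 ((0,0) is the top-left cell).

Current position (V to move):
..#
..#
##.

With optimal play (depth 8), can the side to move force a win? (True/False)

V winning at [..#/..#/##.]: True

[..#/..#/##.] V move#1: V00:+1/#.#/#.#/##.*, V01:+1/.##/.##/##.
[#.#/#.#/##.] end (terminal -1, H#2); searched ..#/..#/##. to 8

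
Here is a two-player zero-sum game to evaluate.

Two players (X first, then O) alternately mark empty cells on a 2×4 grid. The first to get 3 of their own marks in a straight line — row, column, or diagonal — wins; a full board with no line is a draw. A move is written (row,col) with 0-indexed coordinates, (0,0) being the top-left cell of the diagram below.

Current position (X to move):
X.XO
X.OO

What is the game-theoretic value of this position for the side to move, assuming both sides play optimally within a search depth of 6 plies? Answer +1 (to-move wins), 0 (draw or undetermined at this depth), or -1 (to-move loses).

value(X.XO/X.OO, X) = +1

p1 X@[X.XO/X.OO]: (0,1)[XXXO/X.OO]+1* (1,1)[X.XO/XXOO]+0
p2 O@[XXXO/X.OO] terminal -1; root [X.XO/X.OO] d6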